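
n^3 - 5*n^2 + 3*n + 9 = (n - 3)^2*(n + 1)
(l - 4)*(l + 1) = l^2 - 3*l - 4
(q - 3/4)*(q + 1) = q^2 + q/4 - 3/4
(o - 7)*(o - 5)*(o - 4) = o^3 - 16*o^2 + 83*o - 140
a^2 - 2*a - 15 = (a - 5)*(a + 3)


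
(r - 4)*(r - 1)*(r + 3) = r^3 - 2*r^2 - 11*r + 12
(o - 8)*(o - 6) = o^2 - 14*o + 48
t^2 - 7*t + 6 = (t - 6)*(t - 1)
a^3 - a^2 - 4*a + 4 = (a - 2)*(a - 1)*(a + 2)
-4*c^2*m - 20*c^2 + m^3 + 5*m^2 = (-2*c + m)*(2*c + m)*(m + 5)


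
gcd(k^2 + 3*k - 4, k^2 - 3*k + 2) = k - 1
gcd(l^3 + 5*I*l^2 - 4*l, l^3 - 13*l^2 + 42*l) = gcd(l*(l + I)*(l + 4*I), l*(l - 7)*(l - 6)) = l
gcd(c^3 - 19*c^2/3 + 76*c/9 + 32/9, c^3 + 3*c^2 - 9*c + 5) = 1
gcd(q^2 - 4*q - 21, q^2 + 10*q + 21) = q + 3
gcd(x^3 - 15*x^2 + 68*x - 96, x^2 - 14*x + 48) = x - 8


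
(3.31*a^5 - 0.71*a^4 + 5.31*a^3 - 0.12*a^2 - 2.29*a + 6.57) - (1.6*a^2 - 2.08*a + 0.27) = 3.31*a^5 - 0.71*a^4 + 5.31*a^3 - 1.72*a^2 - 0.21*a + 6.3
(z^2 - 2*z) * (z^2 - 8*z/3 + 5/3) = z^4 - 14*z^3/3 + 7*z^2 - 10*z/3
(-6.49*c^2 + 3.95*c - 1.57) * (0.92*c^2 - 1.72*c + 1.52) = -5.9708*c^4 + 14.7968*c^3 - 18.1032*c^2 + 8.7044*c - 2.3864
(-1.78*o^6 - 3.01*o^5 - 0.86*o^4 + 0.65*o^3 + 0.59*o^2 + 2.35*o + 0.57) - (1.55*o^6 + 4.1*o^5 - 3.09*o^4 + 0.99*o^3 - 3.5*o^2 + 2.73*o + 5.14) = -3.33*o^6 - 7.11*o^5 + 2.23*o^4 - 0.34*o^3 + 4.09*o^2 - 0.38*o - 4.57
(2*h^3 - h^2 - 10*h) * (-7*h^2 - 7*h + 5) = -14*h^5 - 7*h^4 + 87*h^3 + 65*h^2 - 50*h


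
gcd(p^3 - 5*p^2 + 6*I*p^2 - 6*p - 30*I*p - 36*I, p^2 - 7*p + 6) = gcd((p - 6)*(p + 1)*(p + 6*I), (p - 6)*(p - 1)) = p - 6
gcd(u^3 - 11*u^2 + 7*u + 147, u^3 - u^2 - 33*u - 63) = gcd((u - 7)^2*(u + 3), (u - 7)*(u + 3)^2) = u^2 - 4*u - 21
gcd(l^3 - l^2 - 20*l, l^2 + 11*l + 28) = l + 4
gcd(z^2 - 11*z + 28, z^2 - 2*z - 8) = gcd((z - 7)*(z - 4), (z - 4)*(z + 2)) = z - 4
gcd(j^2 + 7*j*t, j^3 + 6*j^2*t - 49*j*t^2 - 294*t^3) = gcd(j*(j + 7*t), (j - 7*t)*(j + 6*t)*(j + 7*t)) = j + 7*t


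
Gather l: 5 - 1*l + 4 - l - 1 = 8 - 2*l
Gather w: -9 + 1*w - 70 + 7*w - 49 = 8*w - 128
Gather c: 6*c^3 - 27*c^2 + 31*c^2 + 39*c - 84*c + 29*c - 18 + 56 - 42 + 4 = 6*c^3 + 4*c^2 - 16*c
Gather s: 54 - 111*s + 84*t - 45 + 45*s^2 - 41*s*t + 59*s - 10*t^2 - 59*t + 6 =45*s^2 + s*(-41*t - 52) - 10*t^2 + 25*t + 15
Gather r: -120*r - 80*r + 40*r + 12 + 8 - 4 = 16 - 160*r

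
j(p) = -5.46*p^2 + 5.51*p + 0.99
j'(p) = 5.51 - 10.92*p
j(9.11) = -401.95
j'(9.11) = -93.97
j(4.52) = -85.65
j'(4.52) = -43.85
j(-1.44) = -18.27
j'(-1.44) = 21.23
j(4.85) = -100.72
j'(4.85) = -47.45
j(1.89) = -8.10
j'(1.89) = -15.13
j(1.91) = -8.40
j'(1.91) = -15.35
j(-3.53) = -86.50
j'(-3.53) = 44.06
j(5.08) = -111.92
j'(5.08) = -49.96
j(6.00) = -162.51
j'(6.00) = -60.01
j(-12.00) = -851.37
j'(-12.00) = 136.55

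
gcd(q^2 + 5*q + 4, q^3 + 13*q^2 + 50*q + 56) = q + 4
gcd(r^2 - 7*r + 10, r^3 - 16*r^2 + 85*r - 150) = r - 5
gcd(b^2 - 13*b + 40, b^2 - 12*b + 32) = b - 8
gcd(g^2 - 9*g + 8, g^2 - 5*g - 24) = g - 8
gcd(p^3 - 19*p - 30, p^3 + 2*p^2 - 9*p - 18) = p^2 + 5*p + 6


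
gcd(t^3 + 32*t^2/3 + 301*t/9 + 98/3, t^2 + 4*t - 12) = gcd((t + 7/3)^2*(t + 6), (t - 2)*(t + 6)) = t + 6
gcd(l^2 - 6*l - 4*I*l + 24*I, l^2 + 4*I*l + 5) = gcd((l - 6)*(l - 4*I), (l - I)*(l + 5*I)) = 1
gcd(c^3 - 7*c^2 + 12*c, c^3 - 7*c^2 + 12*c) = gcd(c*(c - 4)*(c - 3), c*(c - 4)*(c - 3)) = c^3 - 7*c^2 + 12*c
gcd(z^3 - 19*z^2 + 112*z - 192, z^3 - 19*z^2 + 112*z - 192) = z^3 - 19*z^2 + 112*z - 192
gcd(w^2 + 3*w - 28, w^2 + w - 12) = 1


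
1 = 1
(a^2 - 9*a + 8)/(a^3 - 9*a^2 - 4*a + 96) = (a - 1)/(a^2 - a - 12)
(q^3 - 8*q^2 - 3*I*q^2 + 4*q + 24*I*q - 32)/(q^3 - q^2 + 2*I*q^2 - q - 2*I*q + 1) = (q^2 - 4*q*(2 + I) + 32*I)/(q^2 + q*(-1 + I) - I)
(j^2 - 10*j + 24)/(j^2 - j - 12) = (j - 6)/(j + 3)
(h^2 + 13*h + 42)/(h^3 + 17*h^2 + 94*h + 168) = 1/(h + 4)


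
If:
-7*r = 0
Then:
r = 0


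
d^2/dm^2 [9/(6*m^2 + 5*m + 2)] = 18*(-36*m^2 - 30*m + (12*m + 5)^2 - 12)/(6*m^2 + 5*m + 2)^3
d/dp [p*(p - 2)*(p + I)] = 3*p^2 + 2*p*(-2 + I) - 2*I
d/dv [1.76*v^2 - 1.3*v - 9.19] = 3.52*v - 1.3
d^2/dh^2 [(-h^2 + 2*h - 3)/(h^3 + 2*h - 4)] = 2*(-h^6 + 6*h^5 - 12*h^4 - 32*h^3 + 30*h^2 - 36*h - 12)/(h^9 + 6*h^7 - 12*h^6 + 12*h^5 - 48*h^4 + 56*h^3 - 48*h^2 + 96*h - 64)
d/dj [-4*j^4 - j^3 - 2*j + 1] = -16*j^3 - 3*j^2 - 2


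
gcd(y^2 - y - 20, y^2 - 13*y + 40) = y - 5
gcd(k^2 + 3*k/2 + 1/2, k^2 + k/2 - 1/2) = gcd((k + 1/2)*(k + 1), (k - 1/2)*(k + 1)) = k + 1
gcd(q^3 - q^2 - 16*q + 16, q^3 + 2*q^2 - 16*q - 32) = q^2 - 16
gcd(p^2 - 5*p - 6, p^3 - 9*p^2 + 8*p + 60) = p - 6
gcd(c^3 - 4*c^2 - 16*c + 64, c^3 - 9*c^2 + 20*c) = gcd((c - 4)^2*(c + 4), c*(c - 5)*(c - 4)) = c - 4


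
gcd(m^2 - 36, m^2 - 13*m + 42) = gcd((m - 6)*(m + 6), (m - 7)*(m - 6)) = m - 6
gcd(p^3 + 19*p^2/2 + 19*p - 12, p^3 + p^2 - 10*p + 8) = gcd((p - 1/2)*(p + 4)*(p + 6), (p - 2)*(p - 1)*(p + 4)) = p + 4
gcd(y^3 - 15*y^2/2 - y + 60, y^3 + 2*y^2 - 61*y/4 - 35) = y^2 - 3*y/2 - 10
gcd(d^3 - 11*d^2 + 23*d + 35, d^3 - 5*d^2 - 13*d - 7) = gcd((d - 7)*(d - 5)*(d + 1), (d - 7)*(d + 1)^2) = d^2 - 6*d - 7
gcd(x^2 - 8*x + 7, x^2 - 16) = 1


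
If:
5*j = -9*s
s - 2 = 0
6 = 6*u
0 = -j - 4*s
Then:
No Solution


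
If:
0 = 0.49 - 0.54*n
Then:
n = 0.91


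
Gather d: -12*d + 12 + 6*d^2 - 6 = 6*d^2 - 12*d + 6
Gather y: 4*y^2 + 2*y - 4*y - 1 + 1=4*y^2 - 2*y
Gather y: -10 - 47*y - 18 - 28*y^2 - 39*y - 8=-28*y^2 - 86*y - 36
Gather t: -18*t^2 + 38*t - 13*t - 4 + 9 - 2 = -18*t^2 + 25*t + 3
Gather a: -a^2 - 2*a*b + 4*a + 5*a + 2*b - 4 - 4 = -a^2 + a*(9 - 2*b) + 2*b - 8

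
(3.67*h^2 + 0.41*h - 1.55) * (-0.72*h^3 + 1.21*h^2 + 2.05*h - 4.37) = -2.6424*h^5 + 4.1455*h^4 + 9.1356*h^3 - 17.0729*h^2 - 4.9692*h + 6.7735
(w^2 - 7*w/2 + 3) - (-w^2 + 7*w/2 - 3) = 2*w^2 - 7*w + 6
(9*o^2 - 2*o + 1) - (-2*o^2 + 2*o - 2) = 11*o^2 - 4*o + 3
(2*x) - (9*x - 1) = 1 - 7*x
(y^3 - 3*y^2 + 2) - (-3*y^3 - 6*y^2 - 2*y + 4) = 4*y^3 + 3*y^2 + 2*y - 2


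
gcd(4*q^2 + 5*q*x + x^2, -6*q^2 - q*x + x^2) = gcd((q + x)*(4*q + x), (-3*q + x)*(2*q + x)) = 1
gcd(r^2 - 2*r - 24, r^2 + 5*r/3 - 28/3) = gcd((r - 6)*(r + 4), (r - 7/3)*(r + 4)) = r + 4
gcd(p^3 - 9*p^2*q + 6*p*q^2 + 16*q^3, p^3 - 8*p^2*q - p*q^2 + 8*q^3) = p^2 - 7*p*q - 8*q^2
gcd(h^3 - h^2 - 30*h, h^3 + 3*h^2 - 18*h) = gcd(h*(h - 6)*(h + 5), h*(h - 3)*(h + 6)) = h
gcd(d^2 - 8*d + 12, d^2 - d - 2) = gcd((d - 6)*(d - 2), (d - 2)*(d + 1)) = d - 2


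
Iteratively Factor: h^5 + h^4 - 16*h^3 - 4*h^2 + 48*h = (h + 2)*(h^4 - h^3 - 14*h^2 + 24*h) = h*(h + 2)*(h^3 - h^2 - 14*h + 24) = h*(h - 3)*(h + 2)*(h^2 + 2*h - 8) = h*(h - 3)*(h - 2)*(h + 2)*(h + 4)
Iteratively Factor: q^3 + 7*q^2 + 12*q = (q + 3)*(q^2 + 4*q) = (q + 3)*(q + 4)*(q)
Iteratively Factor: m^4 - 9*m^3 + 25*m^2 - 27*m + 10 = (m - 1)*(m^3 - 8*m^2 + 17*m - 10) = (m - 2)*(m - 1)*(m^2 - 6*m + 5) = (m - 2)*(m - 1)^2*(m - 5)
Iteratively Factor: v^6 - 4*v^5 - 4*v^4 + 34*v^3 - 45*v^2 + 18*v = (v)*(v^5 - 4*v^4 - 4*v^3 + 34*v^2 - 45*v + 18) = v*(v - 1)*(v^4 - 3*v^3 - 7*v^2 + 27*v - 18) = v*(v - 1)*(v + 3)*(v^3 - 6*v^2 + 11*v - 6) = v*(v - 1)^2*(v + 3)*(v^2 - 5*v + 6) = v*(v - 3)*(v - 1)^2*(v + 3)*(v - 2)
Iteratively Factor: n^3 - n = (n)*(n^2 - 1) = n*(n - 1)*(n + 1)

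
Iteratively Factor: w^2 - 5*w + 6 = (w - 3)*(w - 2)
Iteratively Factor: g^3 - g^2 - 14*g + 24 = (g - 3)*(g^2 + 2*g - 8) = (g - 3)*(g - 2)*(g + 4)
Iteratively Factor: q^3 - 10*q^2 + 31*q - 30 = (q - 2)*(q^2 - 8*q + 15) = (q - 5)*(q - 2)*(q - 3)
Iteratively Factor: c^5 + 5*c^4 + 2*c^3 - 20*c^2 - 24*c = (c + 2)*(c^4 + 3*c^3 - 4*c^2 - 12*c) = (c + 2)^2*(c^3 + c^2 - 6*c) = (c + 2)^2*(c + 3)*(c^2 - 2*c) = (c - 2)*(c + 2)^2*(c + 3)*(c)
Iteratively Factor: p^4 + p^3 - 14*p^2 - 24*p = (p + 2)*(p^3 - p^2 - 12*p) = (p + 2)*(p + 3)*(p^2 - 4*p) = (p - 4)*(p + 2)*(p + 3)*(p)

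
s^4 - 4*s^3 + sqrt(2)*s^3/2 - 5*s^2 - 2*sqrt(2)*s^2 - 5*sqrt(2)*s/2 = s*(s - 5)*(s + 1)*(s + sqrt(2)/2)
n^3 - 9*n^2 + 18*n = n*(n - 6)*(n - 3)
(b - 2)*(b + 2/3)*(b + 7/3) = b^3 + b^2 - 40*b/9 - 28/9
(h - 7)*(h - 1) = h^2 - 8*h + 7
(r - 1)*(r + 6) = r^2 + 5*r - 6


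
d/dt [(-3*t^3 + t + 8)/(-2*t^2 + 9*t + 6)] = 2*(3*t^4 - 27*t^3 - 26*t^2 + 16*t - 33)/(4*t^4 - 36*t^3 + 57*t^2 + 108*t + 36)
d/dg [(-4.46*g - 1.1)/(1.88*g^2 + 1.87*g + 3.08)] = (8.3848*g^2 + 4.136*g - 11.6798)/(3.5344*g^4 + 7.0312*g^3 + 15.0777*g^2 + 11.5192*g + 9.4864)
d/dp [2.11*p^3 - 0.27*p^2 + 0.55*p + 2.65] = 6.33*p^2 - 0.54*p + 0.55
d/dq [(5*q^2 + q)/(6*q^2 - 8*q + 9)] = (-46*q^2 + 90*q + 9)/(36*q^4 - 96*q^3 + 172*q^2 - 144*q + 81)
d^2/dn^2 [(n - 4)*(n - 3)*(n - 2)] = 6*n - 18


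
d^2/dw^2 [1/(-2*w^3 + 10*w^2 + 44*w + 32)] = ((3*w - 5)*(-w^3 + 5*w^2 + 22*w + 16) + (-3*w^2 + 10*w + 22)^2)/(-w^3 + 5*w^2 + 22*w + 16)^3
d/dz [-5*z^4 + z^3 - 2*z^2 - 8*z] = -20*z^3 + 3*z^2 - 4*z - 8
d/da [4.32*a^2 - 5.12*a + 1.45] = 8.64*a - 5.12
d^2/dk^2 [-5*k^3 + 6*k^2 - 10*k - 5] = 12 - 30*k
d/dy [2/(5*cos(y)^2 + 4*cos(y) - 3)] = 4*(5*cos(y) + 2)*sin(y)/(5*cos(y)^2 + 4*cos(y) - 3)^2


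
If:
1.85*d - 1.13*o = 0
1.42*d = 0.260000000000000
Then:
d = 0.18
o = 0.30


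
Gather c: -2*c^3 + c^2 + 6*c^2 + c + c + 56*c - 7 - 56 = -2*c^3 + 7*c^2 + 58*c - 63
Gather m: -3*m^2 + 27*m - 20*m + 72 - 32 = -3*m^2 + 7*m + 40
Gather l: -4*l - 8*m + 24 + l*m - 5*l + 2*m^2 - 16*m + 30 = l*(m - 9) + 2*m^2 - 24*m + 54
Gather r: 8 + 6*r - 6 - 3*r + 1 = 3*r + 3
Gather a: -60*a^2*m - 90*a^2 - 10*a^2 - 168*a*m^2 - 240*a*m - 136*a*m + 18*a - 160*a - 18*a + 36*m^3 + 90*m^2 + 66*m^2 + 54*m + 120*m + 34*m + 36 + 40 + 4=a^2*(-60*m - 100) + a*(-168*m^2 - 376*m - 160) + 36*m^3 + 156*m^2 + 208*m + 80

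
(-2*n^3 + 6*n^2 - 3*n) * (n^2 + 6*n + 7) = -2*n^5 - 6*n^4 + 19*n^3 + 24*n^2 - 21*n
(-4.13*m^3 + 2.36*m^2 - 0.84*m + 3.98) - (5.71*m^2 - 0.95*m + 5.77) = -4.13*m^3 - 3.35*m^2 + 0.11*m - 1.79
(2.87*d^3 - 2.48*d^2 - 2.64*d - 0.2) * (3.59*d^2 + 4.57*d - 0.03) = 10.3033*d^5 + 4.2127*d^4 - 20.8973*d^3 - 12.7084*d^2 - 0.8348*d + 0.006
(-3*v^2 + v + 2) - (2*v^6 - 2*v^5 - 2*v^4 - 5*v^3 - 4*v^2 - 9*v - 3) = -2*v^6 + 2*v^5 + 2*v^4 + 5*v^3 + v^2 + 10*v + 5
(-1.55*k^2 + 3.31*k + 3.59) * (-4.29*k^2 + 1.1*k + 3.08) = 6.6495*k^4 - 15.9049*k^3 - 16.5341*k^2 + 14.1438*k + 11.0572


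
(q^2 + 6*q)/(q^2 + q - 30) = q/(q - 5)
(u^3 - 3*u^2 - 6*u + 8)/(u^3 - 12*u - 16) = (u - 1)/(u + 2)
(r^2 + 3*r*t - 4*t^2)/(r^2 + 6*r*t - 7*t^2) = (r + 4*t)/(r + 7*t)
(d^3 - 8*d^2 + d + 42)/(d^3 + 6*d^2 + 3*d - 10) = (d^2 - 10*d + 21)/(d^2 + 4*d - 5)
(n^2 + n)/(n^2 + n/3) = 3*(n + 1)/(3*n + 1)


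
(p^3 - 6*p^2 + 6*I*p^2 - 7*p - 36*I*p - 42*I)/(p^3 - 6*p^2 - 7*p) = (p + 6*I)/p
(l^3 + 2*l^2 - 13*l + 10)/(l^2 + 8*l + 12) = (l^3 + 2*l^2 - 13*l + 10)/(l^2 + 8*l + 12)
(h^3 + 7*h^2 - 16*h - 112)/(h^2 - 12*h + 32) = (h^2 + 11*h + 28)/(h - 8)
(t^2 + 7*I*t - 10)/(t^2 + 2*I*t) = (t + 5*I)/t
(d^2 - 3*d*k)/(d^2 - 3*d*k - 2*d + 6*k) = d/(d - 2)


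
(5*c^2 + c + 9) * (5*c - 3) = 25*c^3 - 10*c^2 + 42*c - 27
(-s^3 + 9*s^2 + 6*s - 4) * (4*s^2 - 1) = -4*s^5 + 36*s^4 + 25*s^3 - 25*s^2 - 6*s + 4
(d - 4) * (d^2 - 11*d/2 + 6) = d^3 - 19*d^2/2 + 28*d - 24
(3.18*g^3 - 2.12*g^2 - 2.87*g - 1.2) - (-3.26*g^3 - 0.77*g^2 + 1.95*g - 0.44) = 6.44*g^3 - 1.35*g^2 - 4.82*g - 0.76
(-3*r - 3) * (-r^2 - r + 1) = 3*r^3 + 6*r^2 - 3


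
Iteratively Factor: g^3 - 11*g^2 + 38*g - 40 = (g - 4)*(g^2 - 7*g + 10) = (g - 4)*(g - 2)*(g - 5)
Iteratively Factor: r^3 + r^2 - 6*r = (r)*(r^2 + r - 6) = r*(r + 3)*(r - 2)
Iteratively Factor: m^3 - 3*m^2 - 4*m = (m - 4)*(m^2 + m) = m*(m - 4)*(m + 1)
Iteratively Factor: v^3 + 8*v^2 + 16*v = (v)*(v^2 + 8*v + 16) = v*(v + 4)*(v + 4)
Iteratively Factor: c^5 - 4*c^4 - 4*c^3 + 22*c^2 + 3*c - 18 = (c + 1)*(c^4 - 5*c^3 + c^2 + 21*c - 18) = (c - 3)*(c + 1)*(c^3 - 2*c^2 - 5*c + 6) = (c - 3)^2*(c + 1)*(c^2 + c - 2) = (c - 3)^2*(c - 1)*(c + 1)*(c + 2)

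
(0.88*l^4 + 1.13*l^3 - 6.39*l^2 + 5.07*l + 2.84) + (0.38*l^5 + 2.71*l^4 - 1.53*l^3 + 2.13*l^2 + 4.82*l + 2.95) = 0.38*l^5 + 3.59*l^4 - 0.4*l^3 - 4.26*l^2 + 9.89*l + 5.79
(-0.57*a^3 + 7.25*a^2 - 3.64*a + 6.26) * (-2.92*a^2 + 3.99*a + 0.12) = 1.6644*a^5 - 23.4443*a^4 + 39.4879*a^3 - 31.9328*a^2 + 24.5406*a + 0.7512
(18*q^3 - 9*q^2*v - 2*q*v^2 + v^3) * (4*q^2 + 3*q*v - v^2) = 72*q^5 + 18*q^4*v - 53*q^3*v^2 + 7*q^2*v^3 + 5*q*v^4 - v^5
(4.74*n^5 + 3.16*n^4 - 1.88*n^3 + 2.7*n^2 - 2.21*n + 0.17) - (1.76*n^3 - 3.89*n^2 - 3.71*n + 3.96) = 4.74*n^5 + 3.16*n^4 - 3.64*n^3 + 6.59*n^2 + 1.5*n - 3.79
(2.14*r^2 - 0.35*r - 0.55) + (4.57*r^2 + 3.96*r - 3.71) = 6.71*r^2 + 3.61*r - 4.26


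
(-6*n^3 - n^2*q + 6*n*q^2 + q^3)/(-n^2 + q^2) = 6*n + q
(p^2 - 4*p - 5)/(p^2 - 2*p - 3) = (p - 5)/(p - 3)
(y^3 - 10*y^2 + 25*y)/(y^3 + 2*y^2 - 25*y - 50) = y*(y - 5)/(y^2 + 7*y + 10)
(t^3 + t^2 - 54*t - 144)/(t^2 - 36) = (t^2 - 5*t - 24)/(t - 6)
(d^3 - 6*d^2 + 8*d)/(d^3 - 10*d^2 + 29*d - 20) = d*(d - 2)/(d^2 - 6*d + 5)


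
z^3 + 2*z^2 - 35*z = z*(z - 5)*(z + 7)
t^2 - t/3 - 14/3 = (t - 7/3)*(t + 2)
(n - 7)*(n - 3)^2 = n^3 - 13*n^2 + 51*n - 63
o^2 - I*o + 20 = (o - 5*I)*(o + 4*I)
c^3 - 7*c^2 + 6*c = c*(c - 6)*(c - 1)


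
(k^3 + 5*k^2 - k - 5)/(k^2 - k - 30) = (k^2 - 1)/(k - 6)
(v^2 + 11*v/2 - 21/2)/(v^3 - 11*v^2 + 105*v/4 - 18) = 2*(v + 7)/(2*v^2 - 19*v + 24)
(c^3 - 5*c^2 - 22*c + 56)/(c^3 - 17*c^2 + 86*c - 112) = (c + 4)/(c - 8)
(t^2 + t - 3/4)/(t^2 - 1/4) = (2*t + 3)/(2*t + 1)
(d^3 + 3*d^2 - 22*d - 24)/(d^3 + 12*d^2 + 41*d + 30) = (d - 4)/(d + 5)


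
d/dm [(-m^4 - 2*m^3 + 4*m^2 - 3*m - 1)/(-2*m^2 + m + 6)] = (4*m^5 + m^4 - 28*m^3 - 38*m^2 + 44*m - 17)/(4*m^4 - 4*m^3 - 23*m^2 + 12*m + 36)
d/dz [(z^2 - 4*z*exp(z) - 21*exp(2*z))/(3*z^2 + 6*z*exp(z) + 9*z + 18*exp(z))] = ((-z^2 + 4*z*exp(z) + 21*exp(2*z))*(2*z*exp(z) + 2*z + 8*exp(z) + 3) + 2*(z^2 + 2*z*exp(z) + 3*z + 6*exp(z))*(-2*z*exp(z) + z - 21*exp(2*z) - 2*exp(z)))/(3*(z^2 + 2*z*exp(z) + 3*z + 6*exp(z))^2)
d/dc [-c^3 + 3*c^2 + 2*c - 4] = -3*c^2 + 6*c + 2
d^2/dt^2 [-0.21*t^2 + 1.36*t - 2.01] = -0.420000000000000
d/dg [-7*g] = -7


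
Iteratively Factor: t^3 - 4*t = (t + 2)*(t^2 - 2*t) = (t - 2)*(t + 2)*(t)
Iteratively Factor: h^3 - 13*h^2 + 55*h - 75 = (h - 5)*(h^2 - 8*h + 15) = (h - 5)^2*(h - 3)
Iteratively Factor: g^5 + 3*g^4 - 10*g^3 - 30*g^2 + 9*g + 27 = (g - 1)*(g^4 + 4*g^3 - 6*g^2 - 36*g - 27) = (g - 1)*(g + 1)*(g^3 + 3*g^2 - 9*g - 27) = (g - 3)*(g - 1)*(g + 1)*(g^2 + 6*g + 9) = (g - 3)*(g - 1)*(g + 1)*(g + 3)*(g + 3)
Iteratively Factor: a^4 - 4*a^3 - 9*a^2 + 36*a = (a)*(a^3 - 4*a^2 - 9*a + 36) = a*(a - 3)*(a^2 - a - 12) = a*(a - 4)*(a - 3)*(a + 3)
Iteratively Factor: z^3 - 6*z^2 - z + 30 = (z + 2)*(z^2 - 8*z + 15) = (z - 3)*(z + 2)*(z - 5)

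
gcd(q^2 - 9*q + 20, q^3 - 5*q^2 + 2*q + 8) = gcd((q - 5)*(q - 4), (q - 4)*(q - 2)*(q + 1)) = q - 4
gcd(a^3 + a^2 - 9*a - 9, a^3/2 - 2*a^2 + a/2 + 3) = a^2 - 2*a - 3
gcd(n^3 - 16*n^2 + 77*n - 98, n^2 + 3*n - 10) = n - 2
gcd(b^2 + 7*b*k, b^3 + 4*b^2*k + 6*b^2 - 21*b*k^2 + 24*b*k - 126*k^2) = b + 7*k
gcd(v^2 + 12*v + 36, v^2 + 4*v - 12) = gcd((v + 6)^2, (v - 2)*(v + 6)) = v + 6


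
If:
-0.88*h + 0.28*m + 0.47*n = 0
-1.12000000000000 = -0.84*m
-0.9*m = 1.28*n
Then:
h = -0.08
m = 1.33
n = -0.94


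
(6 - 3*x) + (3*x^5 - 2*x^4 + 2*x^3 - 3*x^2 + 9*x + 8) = 3*x^5 - 2*x^4 + 2*x^3 - 3*x^2 + 6*x + 14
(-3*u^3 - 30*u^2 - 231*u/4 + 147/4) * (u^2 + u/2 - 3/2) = -3*u^5 - 63*u^4/2 - 273*u^3/4 + 423*u^2/8 + 105*u - 441/8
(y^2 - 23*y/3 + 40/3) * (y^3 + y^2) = y^5 - 20*y^4/3 + 17*y^3/3 + 40*y^2/3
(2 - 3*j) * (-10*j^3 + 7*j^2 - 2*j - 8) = 30*j^4 - 41*j^3 + 20*j^2 + 20*j - 16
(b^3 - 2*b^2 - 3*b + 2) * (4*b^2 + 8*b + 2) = 4*b^5 - 26*b^3 - 20*b^2 + 10*b + 4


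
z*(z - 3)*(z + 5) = z^3 + 2*z^2 - 15*z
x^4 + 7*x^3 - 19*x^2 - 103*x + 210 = (x - 3)*(x - 2)*(x + 5)*(x + 7)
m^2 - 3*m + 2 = (m - 2)*(m - 1)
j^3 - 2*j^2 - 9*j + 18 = (j - 3)*(j - 2)*(j + 3)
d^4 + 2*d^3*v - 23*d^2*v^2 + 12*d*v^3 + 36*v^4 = (d - 3*v)*(d - 2*v)*(d + v)*(d + 6*v)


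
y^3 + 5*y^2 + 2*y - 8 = (y - 1)*(y + 2)*(y + 4)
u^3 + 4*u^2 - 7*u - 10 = (u - 2)*(u + 1)*(u + 5)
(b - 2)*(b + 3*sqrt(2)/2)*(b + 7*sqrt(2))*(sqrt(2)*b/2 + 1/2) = sqrt(2)*b^4/2 - sqrt(2)*b^3 + 9*b^3 - 18*b^2 + 59*sqrt(2)*b^2/4 - 59*sqrt(2)*b/2 + 21*b/2 - 21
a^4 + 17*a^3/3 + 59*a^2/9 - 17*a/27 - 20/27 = (a - 1/3)*(a + 1/3)*(a + 5/3)*(a + 4)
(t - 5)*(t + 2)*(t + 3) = t^3 - 19*t - 30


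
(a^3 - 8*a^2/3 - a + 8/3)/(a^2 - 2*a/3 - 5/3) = (3*a^2 - 11*a + 8)/(3*a - 5)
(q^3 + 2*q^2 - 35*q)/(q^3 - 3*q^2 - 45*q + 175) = q/(q - 5)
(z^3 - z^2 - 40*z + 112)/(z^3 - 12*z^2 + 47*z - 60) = (z^2 + 3*z - 28)/(z^2 - 8*z + 15)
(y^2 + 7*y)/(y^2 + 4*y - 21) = y/(y - 3)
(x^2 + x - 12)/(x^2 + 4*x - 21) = (x + 4)/(x + 7)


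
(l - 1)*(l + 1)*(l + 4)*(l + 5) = l^4 + 9*l^3 + 19*l^2 - 9*l - 20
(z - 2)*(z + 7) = z^2 + 5*z - 14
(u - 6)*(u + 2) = u^2 - 4*u - 12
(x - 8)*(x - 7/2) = x^2 - 23*x/2 + 28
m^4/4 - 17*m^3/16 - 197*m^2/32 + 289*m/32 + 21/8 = (m/4 + 1)*(m - 7)*(m - 3/2)*(m + 1/4)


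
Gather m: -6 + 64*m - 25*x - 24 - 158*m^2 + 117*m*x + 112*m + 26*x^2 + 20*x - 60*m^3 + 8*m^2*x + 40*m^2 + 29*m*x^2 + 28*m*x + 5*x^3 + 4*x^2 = -60*m^3 + m^2*(8*x - 118) + m*(29*x^2 + 145*x + 176) + 5*x^3 + 30*x^2 - 5*x - 30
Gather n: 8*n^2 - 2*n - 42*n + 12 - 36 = 8*n^2 - 44*n - 24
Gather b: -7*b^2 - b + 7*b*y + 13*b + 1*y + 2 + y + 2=-7*b^2 + b*(7*y + 12) + 2*y + 4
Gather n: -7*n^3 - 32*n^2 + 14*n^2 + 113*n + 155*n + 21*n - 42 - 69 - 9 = -7*n^3 - 18*n^2 + 289*n - 120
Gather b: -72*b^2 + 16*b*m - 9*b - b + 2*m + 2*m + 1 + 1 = -72*b^2 + b*(16*m - 10) + 4*m + 2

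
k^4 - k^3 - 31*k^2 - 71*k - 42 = (k - 7)*(k + 1)*(k + 2)*(k + 3)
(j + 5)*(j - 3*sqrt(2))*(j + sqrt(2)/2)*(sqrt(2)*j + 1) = sqrt(2)*j^4 - 4*j^3 + 5*sqrt(2)*j^3 - 20*j^2 - 11*sqrt(2)*j^2/2 - 55*sqrt(2)*j/2 - 3*j - 15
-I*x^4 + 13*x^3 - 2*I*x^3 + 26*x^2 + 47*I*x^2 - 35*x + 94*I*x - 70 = (x + 2)*(x + 5*I)*(x + 7*I)*(-I*x + 1)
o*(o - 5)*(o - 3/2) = o^3 - 13*o^2/2 + 15*o/2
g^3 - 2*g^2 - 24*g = g*(g - 6)*(g + 4)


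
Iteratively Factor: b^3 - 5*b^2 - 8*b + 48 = (b + 3)*(b^2 - 8*b + 16) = (b - 4)*(b + 3)*(b - 4)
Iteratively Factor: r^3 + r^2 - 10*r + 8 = (r + 4)*(r^2 - 3*r + 2) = (r - 1)*(r + 4)*(r - 2)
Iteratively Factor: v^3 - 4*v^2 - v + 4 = (v - 1)*(v^2 - 3*v - 4) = (v - 1)*(v + 1)*(v - 4)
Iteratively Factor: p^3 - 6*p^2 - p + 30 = (p - 5)*(p^2 - p - 6) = (p - 5)*(p + 2)*(p - 3)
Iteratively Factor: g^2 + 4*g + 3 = (g + 1)*(g + 3)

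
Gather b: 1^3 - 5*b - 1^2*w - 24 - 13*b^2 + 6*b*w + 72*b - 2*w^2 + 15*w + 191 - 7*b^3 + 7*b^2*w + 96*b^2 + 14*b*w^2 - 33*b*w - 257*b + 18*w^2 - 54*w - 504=-7*b^3 + b^2*(7*w + 83) + b*(14*w^2 - 27*w - 190) + 16*w^2 - 40*w - 336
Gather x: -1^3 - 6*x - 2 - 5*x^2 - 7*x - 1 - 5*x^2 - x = -10*x^2 - 14*x - 4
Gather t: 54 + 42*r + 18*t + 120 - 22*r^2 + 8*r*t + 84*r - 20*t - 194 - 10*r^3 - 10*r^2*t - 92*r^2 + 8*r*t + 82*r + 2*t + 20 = -10*r^3 - 114*r^2 + 208*r + t*(-10*r^2 + 16*r)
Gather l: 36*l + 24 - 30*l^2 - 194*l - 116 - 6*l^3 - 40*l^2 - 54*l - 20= -6*l^3 - 70*l^2 - 212*l - 112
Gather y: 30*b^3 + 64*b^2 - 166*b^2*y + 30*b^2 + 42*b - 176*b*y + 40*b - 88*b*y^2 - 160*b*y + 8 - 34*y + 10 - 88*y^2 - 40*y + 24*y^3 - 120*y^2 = 30*b^3 + 94*b^2 + 82*b + 24*y^3 + y^2*(-88*b - 208) + y*(-166*b^2 - 336*b - 74) + 18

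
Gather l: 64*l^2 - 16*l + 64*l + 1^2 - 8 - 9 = 64*l^2 + 48*l - 16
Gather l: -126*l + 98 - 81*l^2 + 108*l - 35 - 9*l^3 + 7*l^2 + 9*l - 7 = -9*l^3 - 74*l^2 - 9*l + 56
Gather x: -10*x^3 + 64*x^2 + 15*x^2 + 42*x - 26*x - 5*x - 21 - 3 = -10*x^3 + 79*x^2 + 11*x - 24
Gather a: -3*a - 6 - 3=-3*a - 9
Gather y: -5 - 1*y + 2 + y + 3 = 0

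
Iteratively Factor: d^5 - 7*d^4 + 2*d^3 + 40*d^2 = (d - 4)*(d^4 - 3*d^3 - 10*d^2) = d*(d - 4)*(d^3 - 3*d^2 - 10*d) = d*(d - 5)*(d - 4)*(d^2 + 2*d) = d*(d - 5)*(d - 4)*(d + 2)*(d)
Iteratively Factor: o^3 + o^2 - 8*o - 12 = (o - 3)*(o^2 + 4*o + 4) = (o - 3)*(o + 2)*(o + 2)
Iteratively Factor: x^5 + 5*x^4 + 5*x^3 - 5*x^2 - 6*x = (x + 3)*(x^4 + 2*x^3 - x^2 - 2*x) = (x + 2)*(x + 3)*(x^3 - x) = (x + 1)*(x + 2)*(x + 3)*(x^2 - x) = (x - 1)*(x + 1)*(x + 2)*(x + 3)*(x)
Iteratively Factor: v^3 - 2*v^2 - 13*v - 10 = (v + 1)*(v^2 - 3*v - 10) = (v + 1)*(v + 2)*(v - 5)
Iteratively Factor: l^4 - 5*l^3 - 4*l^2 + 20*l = (l - 2)*(l^3 - 3*l^2 - 10*l) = (l - 5)*(l - 2)*(l^2 + 2*l) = (l - 5)*(l - 2)*(l + 2)*(l)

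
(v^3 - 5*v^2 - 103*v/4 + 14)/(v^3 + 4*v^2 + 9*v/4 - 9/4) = (2*v^2 - 9*v - 56)/(2*v^2 + 9*v + 9)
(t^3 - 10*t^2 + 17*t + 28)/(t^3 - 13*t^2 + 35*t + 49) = (t - 4)/(t - 7)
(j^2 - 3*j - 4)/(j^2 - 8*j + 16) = (j + 1)/(j - 4)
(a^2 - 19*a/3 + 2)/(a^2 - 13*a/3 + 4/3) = (a - 6)/(a - 4)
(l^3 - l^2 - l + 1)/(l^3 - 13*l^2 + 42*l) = (l^3 - l^2 - l + 1)/(l*(l^2 - 13*l + 42))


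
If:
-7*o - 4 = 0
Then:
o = -4/7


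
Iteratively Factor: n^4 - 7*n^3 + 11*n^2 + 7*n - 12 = (n - 3)*(n^3 - 4*n^2 - n + 4) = (n - 3)*(n - 1)*(n^2 - 3*n - 4) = (n - 3)*(n - 1)*(n + 1)*(n - 4)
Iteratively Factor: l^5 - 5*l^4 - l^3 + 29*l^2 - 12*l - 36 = (l - 3)*(l^4 - 2*l^3 - 7*l^2 + 8*l + 12) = (l - 3)*(l - 2)*(l^3 - 7*l - 6) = (l - 3)*(l - 2)*(l + 1)*(l^2 - l - 6) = (l - 3)*(l - 2)*(l + 1)*(l + 2)*(l - 3)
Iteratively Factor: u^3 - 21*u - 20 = (u - 5)*(u^2 + 5*u + 4) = (u - 5)*(u + 4)*(u + 1)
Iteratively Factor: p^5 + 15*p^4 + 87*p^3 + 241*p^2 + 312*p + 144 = (p + 3)*(p^4 + 12*p^3 + 51*p^2 + 88*p + 48) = (p + 3)^2*(p^3 + 9*p^2 + 24*p + 16) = (p + 3)^2*(p + 4)*(p^2 + 5*p + 4) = (p + 1)*(p + 3)^2*(p + 4)*(p + 4)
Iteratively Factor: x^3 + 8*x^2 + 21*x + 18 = (x + 3)*(x^2 + 5*x + 6) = (x + 2)*(x + 3)*(x + 3)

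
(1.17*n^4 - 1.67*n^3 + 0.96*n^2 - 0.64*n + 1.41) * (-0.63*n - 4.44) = -0.7371*n^5 - 4.1427*n^4 + 6.81*n^3 - 3.8592*n^2 + 1.9533*n - 6.2604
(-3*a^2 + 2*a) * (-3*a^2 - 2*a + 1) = 9*a^4 - 7*a^2 + 2*a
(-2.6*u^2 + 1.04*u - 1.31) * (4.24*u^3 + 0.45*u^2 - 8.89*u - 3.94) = -11.024*u^5 + 3.2396*u^4 + 18.0276*u^3 + 0.408899999999999*u^2 + 7.5483*u + 5.1614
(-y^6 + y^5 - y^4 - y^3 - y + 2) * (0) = 0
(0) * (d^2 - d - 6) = 0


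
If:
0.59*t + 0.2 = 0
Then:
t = -0.34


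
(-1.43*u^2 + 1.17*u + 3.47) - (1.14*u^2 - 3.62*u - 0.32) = -2.57*u^2 + 4.79*u + 3.79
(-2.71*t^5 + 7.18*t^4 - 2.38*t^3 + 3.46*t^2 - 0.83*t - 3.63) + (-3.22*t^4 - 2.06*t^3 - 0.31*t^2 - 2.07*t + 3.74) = -2.71*t^5 + 3.96*t^4 - 4.44*t^3 + 3.15*t^2 - 2.9*t + 0.11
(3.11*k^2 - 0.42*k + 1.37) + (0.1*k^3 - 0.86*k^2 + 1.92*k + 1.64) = 0.1*k^3 + 2.25*k^2 + 1.5*k + 3.01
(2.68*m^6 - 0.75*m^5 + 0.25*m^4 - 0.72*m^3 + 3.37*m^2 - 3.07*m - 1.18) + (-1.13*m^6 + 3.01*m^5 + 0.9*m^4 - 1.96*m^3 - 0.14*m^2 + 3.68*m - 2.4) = 1.55*m^6 + 2.26*m^5 + 1.15*m^4 - 2.68*m^3 + 3.23*m^2 + 0.61*m - 3.58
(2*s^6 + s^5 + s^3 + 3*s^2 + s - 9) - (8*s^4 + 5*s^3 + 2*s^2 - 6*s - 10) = 2*s^6 + s^5 - 8*s^4 - 4*s^3 + s^2 + 7*s + 1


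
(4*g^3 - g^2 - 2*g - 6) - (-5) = 4*g^3 - g^2 - 2*g - 1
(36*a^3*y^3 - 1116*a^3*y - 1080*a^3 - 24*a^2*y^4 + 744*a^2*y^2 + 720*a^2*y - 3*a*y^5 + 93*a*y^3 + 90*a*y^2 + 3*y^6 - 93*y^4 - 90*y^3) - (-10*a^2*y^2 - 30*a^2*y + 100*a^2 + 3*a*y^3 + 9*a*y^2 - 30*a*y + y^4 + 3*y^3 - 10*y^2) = 36*a^3*y^3 - 1116*a^3*y - 1080*a^3 - 24*a^2*y^4 + 754*a^2*y^2 + 750*a^2*y - 100*a^2 - 3*a*y^5 + 90*a*y^3 + 81*a*y^2 + 30*a*y + 3*y^6 - 94*y^4 - 93*y^3 + 10*y^2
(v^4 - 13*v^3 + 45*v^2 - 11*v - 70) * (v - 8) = v^5 - 21*v^4 + 149*v^3 - 371*v^2 + 18*v + 560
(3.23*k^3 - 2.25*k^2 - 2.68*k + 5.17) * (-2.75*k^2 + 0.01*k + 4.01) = -8.8825*k^5 + 6.2198*k^4 + 20.2998*k^3 - 23.2668*k^2 - 10.6951*k + 20.7317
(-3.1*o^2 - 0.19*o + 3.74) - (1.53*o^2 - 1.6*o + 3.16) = -4.63*o^2 + 1.41*o + 0.58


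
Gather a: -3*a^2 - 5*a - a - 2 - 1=-3*a^2 - 6*a - 3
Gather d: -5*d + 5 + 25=30 - 5*d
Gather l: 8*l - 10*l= -2*l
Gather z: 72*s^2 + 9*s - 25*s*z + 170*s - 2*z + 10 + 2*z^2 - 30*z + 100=72*s^2 + 179*s + 2*z^2 + z*(-25*s - 32) + 110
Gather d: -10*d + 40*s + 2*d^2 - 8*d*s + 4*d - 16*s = 2*d^2 + d*(-8*s - 6) + 24*s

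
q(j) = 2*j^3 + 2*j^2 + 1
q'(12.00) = 912.00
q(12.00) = 3745.00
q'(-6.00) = 192.00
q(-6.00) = -359.00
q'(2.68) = 53.81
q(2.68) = 53.86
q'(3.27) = 77.24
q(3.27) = 92.32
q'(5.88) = 230.97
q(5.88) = 476.74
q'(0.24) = 1.31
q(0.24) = 1.14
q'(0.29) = 1.66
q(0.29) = 1.22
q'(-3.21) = 48.98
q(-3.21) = -44.54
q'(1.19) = 13.26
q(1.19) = 7.20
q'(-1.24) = 4.27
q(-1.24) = 0.26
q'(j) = 6*j^2 + 4*j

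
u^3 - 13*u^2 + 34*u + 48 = (u - 8)*(u - 6)*(u + 1)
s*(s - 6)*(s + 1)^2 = s^4 - 4*s^3 - 11*s^2 - 6*s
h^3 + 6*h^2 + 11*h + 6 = (h + 1)*(h + 2)*(h + 3)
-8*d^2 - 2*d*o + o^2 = (-4*d + o)*(2*d + o)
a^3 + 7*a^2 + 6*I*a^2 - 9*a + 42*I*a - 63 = (a + 7)*(a + 3*I)^2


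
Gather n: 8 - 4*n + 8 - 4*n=16 - 8*n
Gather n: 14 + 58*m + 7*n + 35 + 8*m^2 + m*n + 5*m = 8*m^2 + 63*m + n*(m + 7) + 49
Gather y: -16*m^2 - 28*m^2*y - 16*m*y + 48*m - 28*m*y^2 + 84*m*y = -16*m^2 - 28*m*y^2 + 48*m + y*(-28*m^2 + 68*m)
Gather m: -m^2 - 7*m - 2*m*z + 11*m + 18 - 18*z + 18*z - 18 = -m^2 + m*(4 - 2*z)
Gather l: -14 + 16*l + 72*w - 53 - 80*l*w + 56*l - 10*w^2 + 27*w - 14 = l*(72 - 80*w) - 10*w^2 + 99*w - 81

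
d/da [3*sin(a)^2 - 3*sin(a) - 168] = 3*sin(2*a) - 3*cos(a)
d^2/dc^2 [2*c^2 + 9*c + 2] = 4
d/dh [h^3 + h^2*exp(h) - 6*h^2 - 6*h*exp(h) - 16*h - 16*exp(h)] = h^2*exp(h) + 3*h^2 - 4*h*exp(h) - 12*h - 22*exp(h) - 16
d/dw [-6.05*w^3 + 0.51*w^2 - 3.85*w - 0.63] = -18.15*w^2 + 1.02*w - 3.85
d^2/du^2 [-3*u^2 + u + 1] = -6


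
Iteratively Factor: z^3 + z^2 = (z)*(z^2 + z) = z^2*(z + 1)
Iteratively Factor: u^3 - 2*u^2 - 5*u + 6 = (u + 2)*(u^2 - 4*u + 3) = (u - 1)*(u + 2)*(u - 3)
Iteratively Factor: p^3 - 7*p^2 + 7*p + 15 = (p + 1)*(p^2 - 8*p + 15) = (p - 5)*(p + 1)*(p - 3)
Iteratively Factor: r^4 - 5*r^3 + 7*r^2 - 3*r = (r - 1)*(r^3 - 4*r^2 + 3*r) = (r - 3)*(r - 1)*(r^2 - r) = (r - 3)*(r - 1)^2*(r)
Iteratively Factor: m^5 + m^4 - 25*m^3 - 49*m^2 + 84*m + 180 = (m - 2)*(m^4 + 3*m^3 - 19*m^2 - 87*m - 90) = (m - 2)*(m + 3)*(m^3 - 19*m - 30) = (m - 5)*(m - 2)*(m + 3)*(m^2 + 5*m + 6) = (m - 5)*(m - 2)*(m + 2)*(m + 3)*(m + 3)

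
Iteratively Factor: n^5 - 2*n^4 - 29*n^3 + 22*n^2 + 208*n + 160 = (n + 1)*(n^4 - 3*n^3 - 26*n^2 + 48*n + 160) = (n - 4)*(n + 1)*(n^3 + n^2 - 22*n - 40) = (n - 4)*(n + 1)*(n + 2)*(n^2 - n - 20) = (n - 4)*(n + 1)*(n + 2)*(n + 4)*(n - 5)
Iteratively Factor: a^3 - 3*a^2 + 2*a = (a - 2)*(a^2 - a) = (a - 2)*(a - 1)*(a)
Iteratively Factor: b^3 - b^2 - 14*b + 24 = (b + 4)*(b^2 - 5*b + 6) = (b - 2)*(b + 4)*(b - 3)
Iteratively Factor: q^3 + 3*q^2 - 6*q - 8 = (q - 2)*(q^2 + 5*q + 4) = (q - 2)*(q + 1)*(q + 4)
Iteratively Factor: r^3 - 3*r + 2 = (r + 2)*(r^2 - 2*r + 1) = (r - 1)*(r + 2)*(r - 1)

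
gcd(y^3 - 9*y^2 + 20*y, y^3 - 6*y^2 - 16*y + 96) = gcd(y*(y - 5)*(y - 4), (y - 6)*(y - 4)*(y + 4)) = y - 4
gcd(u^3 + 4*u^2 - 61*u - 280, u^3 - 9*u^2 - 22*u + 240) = u^2 - 3*u - 40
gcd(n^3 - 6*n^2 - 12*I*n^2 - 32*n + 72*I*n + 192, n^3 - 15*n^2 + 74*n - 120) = n - 6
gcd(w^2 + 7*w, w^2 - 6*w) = w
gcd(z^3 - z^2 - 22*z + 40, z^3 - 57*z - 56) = 1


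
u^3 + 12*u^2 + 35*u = u*(u + 5)*(u + 7)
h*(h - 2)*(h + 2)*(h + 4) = h^4 + 4*h^3 - 4*h^2 - 16*h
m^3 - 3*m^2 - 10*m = m*(m - 5)*(m + 2)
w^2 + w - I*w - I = (w + 1)*(w - I)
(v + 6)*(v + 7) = v^2 + 13*v + 42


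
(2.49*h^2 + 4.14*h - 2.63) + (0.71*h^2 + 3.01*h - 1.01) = 3.2*h^2 + 7.15*h - 3.64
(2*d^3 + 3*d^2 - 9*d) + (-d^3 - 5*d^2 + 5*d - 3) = d^3 - 2*d^2 - 4*d - 3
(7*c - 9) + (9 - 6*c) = c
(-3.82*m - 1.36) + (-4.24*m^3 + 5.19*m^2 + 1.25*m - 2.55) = -4.24*m^3 + 5.19*m^2 - 2.57*m - 3.91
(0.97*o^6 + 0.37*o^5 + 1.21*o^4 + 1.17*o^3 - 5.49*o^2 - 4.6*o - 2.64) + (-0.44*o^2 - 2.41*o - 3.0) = 0.97*o^6 + 0.37*o^5 + 1.21*o^4 + 1.17*o^3 - 5.93*o^2 - 7.01*o - 5.64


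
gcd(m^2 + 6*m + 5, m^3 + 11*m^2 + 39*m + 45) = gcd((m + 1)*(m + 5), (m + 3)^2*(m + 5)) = m + 5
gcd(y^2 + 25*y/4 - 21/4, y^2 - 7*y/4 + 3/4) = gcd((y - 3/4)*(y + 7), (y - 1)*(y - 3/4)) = y - 3/4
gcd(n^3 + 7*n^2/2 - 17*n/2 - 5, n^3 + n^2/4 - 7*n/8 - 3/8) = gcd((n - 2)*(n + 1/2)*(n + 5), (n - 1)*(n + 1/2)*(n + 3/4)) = n + 1/2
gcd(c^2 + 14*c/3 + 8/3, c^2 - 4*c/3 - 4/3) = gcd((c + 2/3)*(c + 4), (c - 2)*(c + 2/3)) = c + 2/3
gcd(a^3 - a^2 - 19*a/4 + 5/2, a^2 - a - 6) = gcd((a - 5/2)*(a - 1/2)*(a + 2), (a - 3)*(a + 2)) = a + 2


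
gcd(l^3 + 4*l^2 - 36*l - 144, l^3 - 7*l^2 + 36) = l - 6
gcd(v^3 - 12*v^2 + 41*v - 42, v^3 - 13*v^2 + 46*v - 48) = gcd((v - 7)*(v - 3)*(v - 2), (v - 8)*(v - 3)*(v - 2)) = v^2 - 5*v + 6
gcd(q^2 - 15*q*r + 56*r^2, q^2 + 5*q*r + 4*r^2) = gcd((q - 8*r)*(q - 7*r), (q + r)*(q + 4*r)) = 1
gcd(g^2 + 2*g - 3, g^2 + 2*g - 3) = g^2 + 2*g - 3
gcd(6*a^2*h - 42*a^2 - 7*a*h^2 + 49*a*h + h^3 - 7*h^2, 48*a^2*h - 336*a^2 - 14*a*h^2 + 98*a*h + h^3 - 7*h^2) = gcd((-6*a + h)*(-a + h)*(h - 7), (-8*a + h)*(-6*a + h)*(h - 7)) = 6*a*h - 42*a - h^2 + 7*h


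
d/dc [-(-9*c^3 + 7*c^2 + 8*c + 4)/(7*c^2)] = (9*c^3 + 8*c + 8)/(7*c^3)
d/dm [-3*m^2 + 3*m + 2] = 3 - 6*m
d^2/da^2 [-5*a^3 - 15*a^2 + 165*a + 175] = -30*a - 30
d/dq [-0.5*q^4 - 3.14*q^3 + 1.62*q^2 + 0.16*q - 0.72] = -2.0*q^3 - 9.42*q^2 + 3.24*q + 0.16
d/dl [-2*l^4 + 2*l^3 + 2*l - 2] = -8*l^3 + 6*l^2 + 2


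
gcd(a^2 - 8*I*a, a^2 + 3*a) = a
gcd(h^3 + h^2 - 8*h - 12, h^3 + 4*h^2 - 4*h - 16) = h + 2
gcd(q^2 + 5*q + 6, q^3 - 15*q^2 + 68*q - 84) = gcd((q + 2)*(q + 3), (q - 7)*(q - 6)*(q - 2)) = 1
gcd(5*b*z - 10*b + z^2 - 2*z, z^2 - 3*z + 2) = z - 2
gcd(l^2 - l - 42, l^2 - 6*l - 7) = l - 7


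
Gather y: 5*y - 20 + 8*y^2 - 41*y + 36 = 8*y^2 - 36*y + 16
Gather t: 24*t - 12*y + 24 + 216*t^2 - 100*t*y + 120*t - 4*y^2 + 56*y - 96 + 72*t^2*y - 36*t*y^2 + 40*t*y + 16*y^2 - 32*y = t^2*(72*y + 216) + t*(-36*y^2 - 60*y + 144) + 12*y^2 + 12*y - 72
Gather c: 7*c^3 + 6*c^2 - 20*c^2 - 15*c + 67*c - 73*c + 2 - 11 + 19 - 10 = 7*c^3 - 14*c^2 - 21*c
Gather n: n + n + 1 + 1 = 2*n + 2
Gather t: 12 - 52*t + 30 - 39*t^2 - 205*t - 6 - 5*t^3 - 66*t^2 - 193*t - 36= -5*t^3 - 105*t^2 - 450*t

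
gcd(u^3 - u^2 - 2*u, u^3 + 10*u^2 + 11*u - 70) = u - 2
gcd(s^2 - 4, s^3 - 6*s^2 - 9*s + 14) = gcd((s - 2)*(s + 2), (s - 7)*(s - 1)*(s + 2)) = s + 2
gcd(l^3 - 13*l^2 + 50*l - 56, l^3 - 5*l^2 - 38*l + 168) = l^2 - 11*l + 28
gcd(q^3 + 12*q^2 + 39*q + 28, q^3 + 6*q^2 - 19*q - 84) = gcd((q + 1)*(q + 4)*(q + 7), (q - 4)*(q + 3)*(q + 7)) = q + 7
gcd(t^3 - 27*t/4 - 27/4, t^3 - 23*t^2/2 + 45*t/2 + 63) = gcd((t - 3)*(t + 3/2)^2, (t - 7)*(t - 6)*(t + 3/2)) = t + 3/2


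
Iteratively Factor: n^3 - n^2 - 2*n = (n + 1)*(n^2 - 2*n) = n*(n + 1)*(n - 2)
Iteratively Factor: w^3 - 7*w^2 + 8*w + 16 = (w - 4)*(w^2 - 3*w - 4) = (w - 4)^2*(w + 1)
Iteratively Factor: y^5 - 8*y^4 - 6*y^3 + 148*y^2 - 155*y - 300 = (y - 5)*(y^4 - 3*y^3 - 21*y^2 + 43*y + 60) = (y - 5)*(y + 4)*(y^3 - 7*y^2 + 7*y + 15) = (y - 5)^2*(y + 4)*(y^2 - 2*y - 3) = (y - 5)^2*(y - 3)*(y + 4)*(y + 1)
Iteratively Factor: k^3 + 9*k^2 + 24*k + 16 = (k + 4)*(k^2 + 5*k + 4) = (k + 1)*(k + 4)*(k + 4)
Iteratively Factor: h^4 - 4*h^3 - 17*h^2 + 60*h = (h - 5)*(h^3 + h^2 - 12*h) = (h - 5)*(h - 3)*(h^2 + 4*h) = (h - 5)*(h - 3)*(h + 4)*(h)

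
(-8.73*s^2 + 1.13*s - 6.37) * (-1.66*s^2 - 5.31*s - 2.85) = 14.4918*s^4 + 44.4805*s^3 + 29.4544*s^2 + 30.6042*s + 18.1545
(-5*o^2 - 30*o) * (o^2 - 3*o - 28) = -5*o^4 - 15*o^3 + 230*o^2 + 840*o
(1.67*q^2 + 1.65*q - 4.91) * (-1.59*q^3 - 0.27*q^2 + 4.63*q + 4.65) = -2.6553*q^5 - 3.0744*q^4 + 15.0935*q^3 + 16.7307*q^2 - 15.0608*q - 22.8315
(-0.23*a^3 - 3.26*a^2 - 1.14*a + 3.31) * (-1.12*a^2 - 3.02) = 0.2576*a^5 + 3.6512*a^4 + 1.9714*a^3 + 6.138*a^2 + 3.4428*a - 9.9962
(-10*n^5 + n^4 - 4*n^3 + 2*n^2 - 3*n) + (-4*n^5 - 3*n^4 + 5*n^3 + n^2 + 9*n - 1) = -14*n^5 - 2*n^4 + n^3 + 3*n^2 + 6*n - 1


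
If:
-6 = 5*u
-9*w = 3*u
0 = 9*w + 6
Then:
No Solution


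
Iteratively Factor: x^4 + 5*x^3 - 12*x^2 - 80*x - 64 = (x + 1)*(x^3 + 4*x^2 - 16*x - 64) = (x - 4)*(x + 1)*(x^2 + 8*x + 16) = (x - 4)*(x + 1)*(x + 4)*(x + 4)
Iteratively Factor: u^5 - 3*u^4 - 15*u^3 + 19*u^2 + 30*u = (u + 1)*(u^4 - 4*u^3 - 11*u^2 + 30*u) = (u + 1)*(u + 3)*(u^3 - 7*u^2 + 10*u) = (u - 5)*(u + 1)*(u + 3)*(u^2 - 2*u) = (u - 5)*(u - 2)*(u + 1)*(u + 3)*(u)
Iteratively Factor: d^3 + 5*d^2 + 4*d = (d + 1)*(d^2 + 4*d) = (d + 1)*(d + 4)*(d)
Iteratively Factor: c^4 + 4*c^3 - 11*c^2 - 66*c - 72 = (c + 3)*(c^3 + c^2 - 14*c - 24) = (c + 2)*(c + 3)*(c^2 - c - 12) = (c - 4)*(c + 2)*(c + 3)*(c + 3)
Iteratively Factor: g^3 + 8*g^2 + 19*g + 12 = (g + 4)*(g^2 + 4*g + 3) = (g + 3)*(g + 4)*(g + 1)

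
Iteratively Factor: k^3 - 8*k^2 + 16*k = (k - 4)*(k^2 - 4*k) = k*(k - 4)*(k - 4)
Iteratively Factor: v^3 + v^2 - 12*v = (v)*(v^2 + v - 12) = v*(v + 4)*(v - 3)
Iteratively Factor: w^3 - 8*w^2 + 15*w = (w)*(w^2 - 8*w + 15) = w*(w - 3)*(w - 5)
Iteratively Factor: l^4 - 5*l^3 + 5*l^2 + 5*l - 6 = (l - 2)*(l^3 - 3*l^2 - l + 3) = (l - 3)*(l - 2)*(l^2 - 1) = (l - 3)*(l - 2)*(l - 1)*(l + 1)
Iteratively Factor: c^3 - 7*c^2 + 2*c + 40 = (c - 4)*(c^2 - 3*c - 10) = (c - 5)*(c - 4)*(c + 2)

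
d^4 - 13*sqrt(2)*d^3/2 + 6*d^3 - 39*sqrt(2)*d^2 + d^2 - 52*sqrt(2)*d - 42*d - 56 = (d + 2)*(d + 4)*(d - 7*sqrt(2))*(d + sqrt(2)/2)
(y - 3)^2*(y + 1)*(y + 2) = y^4 - 3*y^3 - 7*y^2 + 15*y + 18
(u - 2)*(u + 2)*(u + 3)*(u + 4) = u^4 + 7*u^3 + 8*u^2 - 28*u - 48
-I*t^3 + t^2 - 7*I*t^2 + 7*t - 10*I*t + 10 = (t + 2)*(t + 5)*(-I*t + 1)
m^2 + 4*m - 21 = (m - 3)*(m + 7)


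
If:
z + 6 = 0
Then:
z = -6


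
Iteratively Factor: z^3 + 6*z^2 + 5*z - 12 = (z + 4)*(z^2 + 2*z - 3) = (z + 3)*(z + 4)*(z - 1)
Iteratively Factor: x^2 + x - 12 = (x + 4)*(x - 3)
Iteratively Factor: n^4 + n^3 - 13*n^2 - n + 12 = (n + 4)*(n^3 - 3*n^2 - n + 3) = (n + 1)*(n + 4)*(n^2 - 4*n + 3) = (n - 1)*(n + 1)*(n + 4)*(n - 3)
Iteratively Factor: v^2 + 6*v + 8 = (v + 2)*(v + 4)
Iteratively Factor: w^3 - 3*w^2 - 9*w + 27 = (w + 3)*(w^2 - 6*w + 9) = (w - 3)*(w + 3)*(w - 3)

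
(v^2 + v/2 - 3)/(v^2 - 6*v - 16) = (v - 3/2)/(v - 8)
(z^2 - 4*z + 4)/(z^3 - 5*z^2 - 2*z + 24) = (z^2 - 4*z + 4)/(z^3 - 5*z^2 - 2*z + 24)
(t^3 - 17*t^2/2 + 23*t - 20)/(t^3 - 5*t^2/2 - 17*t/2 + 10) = (2*t^2 - 9*t + 10)/(2*t^2 + 3*t - 5)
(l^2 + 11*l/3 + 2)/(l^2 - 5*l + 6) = (l^2 + 11*l/3 + 2)/(l^2 - 5*l + 6)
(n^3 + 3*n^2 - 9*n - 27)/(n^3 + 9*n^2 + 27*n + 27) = (n - 3)/(n + 3)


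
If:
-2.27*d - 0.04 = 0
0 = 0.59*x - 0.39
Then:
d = -0.02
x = 0.66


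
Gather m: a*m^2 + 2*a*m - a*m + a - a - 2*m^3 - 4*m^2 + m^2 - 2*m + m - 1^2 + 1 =-2*m^3 + m^2*(a - 3) + m*(a - 1)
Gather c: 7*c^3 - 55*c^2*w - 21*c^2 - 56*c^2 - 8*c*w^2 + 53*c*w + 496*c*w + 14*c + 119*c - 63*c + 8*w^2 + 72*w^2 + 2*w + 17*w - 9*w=7*c^3 + c^2*(-55*w - 77) + c*(-8*w^2 + 549*w + 70) + 80*w^2 + 10*w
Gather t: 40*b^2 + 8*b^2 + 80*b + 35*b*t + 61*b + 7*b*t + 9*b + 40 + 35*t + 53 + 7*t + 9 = 48*b^2 + 150*b + t*(42*b + 42) + 102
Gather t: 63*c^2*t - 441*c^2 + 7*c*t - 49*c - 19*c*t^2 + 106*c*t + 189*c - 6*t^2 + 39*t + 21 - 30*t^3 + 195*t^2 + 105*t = -441*c^2 + 140*c - 30*t^3 + t^2*(189 - 19*c) + t*(63*c^2 + 113*c + 144) + 21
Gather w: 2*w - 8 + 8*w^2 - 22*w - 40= 8*w^2 - 20*w - 48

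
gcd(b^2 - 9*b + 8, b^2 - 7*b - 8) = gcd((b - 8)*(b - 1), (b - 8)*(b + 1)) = b - 8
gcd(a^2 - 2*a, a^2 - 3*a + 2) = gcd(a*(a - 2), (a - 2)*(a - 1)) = a - 2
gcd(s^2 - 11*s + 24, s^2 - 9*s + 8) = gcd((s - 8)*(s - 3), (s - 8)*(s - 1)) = s - 8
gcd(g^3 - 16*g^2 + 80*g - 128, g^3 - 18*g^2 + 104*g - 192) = g^2 - 12*g + 32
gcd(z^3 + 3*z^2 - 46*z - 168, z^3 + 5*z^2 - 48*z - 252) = z^2 - z - 42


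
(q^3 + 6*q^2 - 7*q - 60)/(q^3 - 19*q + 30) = (q + 4)/(q - 2)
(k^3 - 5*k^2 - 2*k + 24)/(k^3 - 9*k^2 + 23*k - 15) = (k^2 - 2*k - 8)/(k^2 - 6*k + 5)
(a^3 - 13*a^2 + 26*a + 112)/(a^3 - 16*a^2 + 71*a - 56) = (a + 2)/(a - 1)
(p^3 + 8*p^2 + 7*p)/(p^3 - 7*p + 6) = p*(p^2 + 8*p + 7)/(p^3 - 7*p + 6)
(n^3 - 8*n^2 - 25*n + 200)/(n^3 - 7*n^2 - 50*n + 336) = (n^2 - 25)/(n^2 + n - 42)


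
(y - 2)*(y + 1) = y^2 - y - 2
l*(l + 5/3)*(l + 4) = l^3 + 17*l^2/3 + 20*l/3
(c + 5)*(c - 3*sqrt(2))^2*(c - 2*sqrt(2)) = c^4 - 8*sqrt(2)*c^3 + 5*c^3 - 40*sqrt(2)*c^2 + 42*c^2 - 36*sqrt(2)*c + 210*c - 180*sqrt(2)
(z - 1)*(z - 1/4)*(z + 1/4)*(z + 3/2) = z^4 + z^3/2 - 25*z^2/16 - z/32 + 3/32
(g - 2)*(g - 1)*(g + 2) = g^3 - g^2 - 4*g + 4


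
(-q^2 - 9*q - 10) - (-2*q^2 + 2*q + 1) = q^2 - 11*q - 11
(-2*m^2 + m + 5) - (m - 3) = 8 - 2*m^2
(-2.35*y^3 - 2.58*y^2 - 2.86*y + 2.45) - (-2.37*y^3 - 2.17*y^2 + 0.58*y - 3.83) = 0.02*y^3 - 0.41*y^2 - 3.44*y + 6.28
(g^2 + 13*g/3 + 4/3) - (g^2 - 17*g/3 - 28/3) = 10*g + 32/3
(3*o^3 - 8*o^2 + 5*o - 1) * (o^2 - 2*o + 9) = 3*o^5 - 14*o^4 + 48*o^3 - 83*o^2 + 47*o - 9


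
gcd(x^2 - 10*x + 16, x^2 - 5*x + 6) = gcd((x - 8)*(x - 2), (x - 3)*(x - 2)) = x - 2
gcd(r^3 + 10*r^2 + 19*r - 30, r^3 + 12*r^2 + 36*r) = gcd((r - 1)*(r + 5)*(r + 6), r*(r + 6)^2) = r + 6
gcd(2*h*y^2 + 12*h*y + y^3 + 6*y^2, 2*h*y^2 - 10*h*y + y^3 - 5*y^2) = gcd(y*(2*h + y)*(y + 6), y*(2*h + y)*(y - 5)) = 2*h*y + y^2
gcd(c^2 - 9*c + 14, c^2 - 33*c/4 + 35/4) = c - 7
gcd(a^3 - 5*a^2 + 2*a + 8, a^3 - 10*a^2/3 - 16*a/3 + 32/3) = a - 4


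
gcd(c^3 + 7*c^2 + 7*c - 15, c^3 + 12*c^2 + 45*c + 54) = c + 3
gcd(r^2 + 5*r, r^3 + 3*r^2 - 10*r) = r^2 + 5*r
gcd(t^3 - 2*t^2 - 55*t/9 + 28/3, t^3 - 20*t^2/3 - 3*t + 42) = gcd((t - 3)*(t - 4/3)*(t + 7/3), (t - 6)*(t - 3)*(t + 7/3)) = t^2 - 2*t/3 - 7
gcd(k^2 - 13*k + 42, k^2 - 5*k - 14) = k - 7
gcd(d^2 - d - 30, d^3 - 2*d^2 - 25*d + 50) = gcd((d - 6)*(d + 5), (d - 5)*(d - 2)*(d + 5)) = d + 5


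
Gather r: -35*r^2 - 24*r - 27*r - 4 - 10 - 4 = -35*r^2 - 51*r - 18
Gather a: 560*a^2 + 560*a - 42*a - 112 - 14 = 560*a^2 + 518*a - 126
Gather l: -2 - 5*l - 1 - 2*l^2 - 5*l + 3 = -2*l^2 - 10*l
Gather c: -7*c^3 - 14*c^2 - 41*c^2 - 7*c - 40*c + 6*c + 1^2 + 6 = -7*c^3 - 55*c^2 - 41*c + 7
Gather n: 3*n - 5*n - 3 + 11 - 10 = -2*n - 2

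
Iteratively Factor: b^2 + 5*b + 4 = (b + 4)*(b + 1)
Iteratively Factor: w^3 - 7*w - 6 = (w - 3)*(w^2 + 3*w + 2) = (w - 3)*(w + 1)*(w + 2)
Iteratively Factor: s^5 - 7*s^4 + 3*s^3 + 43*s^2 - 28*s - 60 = (s - 2)*(s^4 - 5*s^3 - 7*s^2 + 29*s + 30) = (s - 2)*(s + 2)*(s^3 - 7*s^2 + 7*s + 15) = (s - 5)*(s - 2)*(s + 2)*(s^2 - 2*s - 3) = (s - 5)*(s - 3)*(s - 2)*(s + 2)*(s + 1)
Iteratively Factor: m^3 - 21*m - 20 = (m + 4)*(m^2 - 4*m - 5) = (m - 5)*(m + 4)*(m + 1)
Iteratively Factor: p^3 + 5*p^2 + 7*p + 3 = (p + 1)*(p^2 + 4*p + 3) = (p + 1)*(p + 3)*(p + 1)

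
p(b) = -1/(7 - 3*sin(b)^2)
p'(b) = -6*sin(b)*cos(b)/(7 - 3*sin(b)^2)^2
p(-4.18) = -0.21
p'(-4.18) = 0.12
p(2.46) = -0.17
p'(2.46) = 0.09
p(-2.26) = -0.19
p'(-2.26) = -0.11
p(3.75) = -0.17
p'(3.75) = -0.08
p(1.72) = -0.25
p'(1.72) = 0.05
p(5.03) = -0.23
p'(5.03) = 0.10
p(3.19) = -0.14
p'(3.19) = -0.01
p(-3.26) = -0.14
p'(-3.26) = 0.01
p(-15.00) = -0.17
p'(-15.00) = -0.09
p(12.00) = -0.16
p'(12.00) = 0.07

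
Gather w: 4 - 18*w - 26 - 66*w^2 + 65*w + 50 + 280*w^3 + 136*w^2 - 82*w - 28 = 280*w^3 + 70*w^2 - 35*w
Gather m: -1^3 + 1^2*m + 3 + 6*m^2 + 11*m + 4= 6*m^2 + 12*m + 6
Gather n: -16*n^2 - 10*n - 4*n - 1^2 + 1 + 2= -16*n^2 - 14*n + 2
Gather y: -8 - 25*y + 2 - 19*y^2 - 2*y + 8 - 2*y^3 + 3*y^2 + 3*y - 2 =-2*y^3 - 16*y^2 - 24*y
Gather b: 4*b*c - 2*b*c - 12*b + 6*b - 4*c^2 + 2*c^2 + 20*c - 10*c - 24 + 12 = b*(2*c - 6) - 2*c^2 + 10*c - 12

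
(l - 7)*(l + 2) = l^2 - 5*l - 14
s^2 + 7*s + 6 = (s + 1)*(s + 6)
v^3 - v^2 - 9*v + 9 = (v - 3)*(v - 1)*(v + 3)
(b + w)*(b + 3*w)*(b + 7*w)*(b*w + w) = b^4*w + 11*b^3*w^2 + b^3*w + 31*b^2*w^3 + 11*b^2*w^2 + 21*b*w^4 + 31*b*w^3 + 21*w^4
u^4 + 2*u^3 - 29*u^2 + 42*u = u*(u - 3)*(u - 2)*(u + 7)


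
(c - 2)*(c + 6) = c^2 + 4*c - 12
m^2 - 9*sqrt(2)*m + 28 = (m - 7*sqrt(2))*(m - 2*sqrt(2))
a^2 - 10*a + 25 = (a - 5)^2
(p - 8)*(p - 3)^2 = p^3 - 14*p^2 + 57*p - 72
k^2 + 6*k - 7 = (k - 1)*(k + 7)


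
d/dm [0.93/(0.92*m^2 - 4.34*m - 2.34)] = (4.0362 - 1.7112*m)/(-0.92*m^2 + 4.34*m + 2.34)^2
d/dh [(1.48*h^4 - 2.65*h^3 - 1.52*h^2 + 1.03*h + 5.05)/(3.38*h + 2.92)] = (15.0072*h^4 - 0.627599999999996*h^3 - 28.3516*h^2 - 8.8768*h - 14.0614)/(11.4244*h^2 + 19.7392*h + 8.5264)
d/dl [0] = 0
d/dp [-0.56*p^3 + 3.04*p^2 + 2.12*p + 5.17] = -1.68*p^2 + 6.08*p + 2.12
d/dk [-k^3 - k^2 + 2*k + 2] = -3*k^2 - 2*k + 2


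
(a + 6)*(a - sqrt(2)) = a^2 - sqrt(2)*a + 6*a - 6*sqrt(2)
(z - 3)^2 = z^2 - 6*z + 9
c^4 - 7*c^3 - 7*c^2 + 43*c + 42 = (c - 7)*(c - 3)*(c + 1)*(c + 2)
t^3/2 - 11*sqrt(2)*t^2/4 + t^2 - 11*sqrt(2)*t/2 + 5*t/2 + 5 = (t/2 + 1)*(t - 5*sqrt(2))*(t - sqrt(2)/2)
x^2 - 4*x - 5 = (x - 5)*(x + 1)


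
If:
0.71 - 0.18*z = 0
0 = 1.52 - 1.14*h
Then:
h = 1.33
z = 3.94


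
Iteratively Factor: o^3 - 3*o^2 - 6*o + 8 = (o - 4)*(o^2 + o - 2) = (o - 4)*(o + 2)*(o - 1)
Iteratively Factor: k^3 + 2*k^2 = (k + 2)*(k^2) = k*(k + 2)*(k)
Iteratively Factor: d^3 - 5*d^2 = (d)*(d^2 - 5*d) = d*(d - 5)*(d)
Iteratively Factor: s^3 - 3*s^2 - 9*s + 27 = (s - 3)*(s^2 - 9) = (s - 3)^2*(s + 3)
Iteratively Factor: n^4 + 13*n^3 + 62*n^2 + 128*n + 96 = (n + 4)*(n^3 + 9*n^2 + 26*n + 24) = (n + 2)*(n + 4)*(n^2 + 7*n + 12) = (n + 2)*(n + 4)^2*(n + 3)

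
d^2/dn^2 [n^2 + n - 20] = 2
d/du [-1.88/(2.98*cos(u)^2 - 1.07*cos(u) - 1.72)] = (2.0116 - 11.2048*cos(u))*sin(u)/(-2.98*cos(u)^2 + 1.07*cos(u) + 1.72)^2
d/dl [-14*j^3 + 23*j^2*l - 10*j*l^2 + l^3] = 23*j^2 - 20*j*l + 3*l^2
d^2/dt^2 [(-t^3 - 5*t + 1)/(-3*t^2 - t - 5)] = 2*(31*t^3 - 12*t^2 - 159*t - 11)/(27*t^6 + 27*t^5 + 144*t^4 + 91*t^3 + 240*t^2 + 75*t + 125)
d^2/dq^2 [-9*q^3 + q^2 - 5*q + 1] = 2 - 54*q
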